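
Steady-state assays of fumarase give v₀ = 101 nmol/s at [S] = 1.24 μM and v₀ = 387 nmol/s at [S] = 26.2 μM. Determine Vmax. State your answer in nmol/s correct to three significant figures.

450 nmol/s

From v = Vmax[S]/(Km+[S]), each point gives Vmax = v(Km+[S])/[S].
Equating: 101(Km+1.24)/1.24 = 387(Km+26.2)/26.2.
81.45·Km + 101 = 14.77·Km + 387, so (81.45 − 14.77)·Km = 387 − 101.
Km = 286.0/66.68 = 4.29 μM; then Vmax = 101(4.29+1.24)/1.24 = 450 nmol/s.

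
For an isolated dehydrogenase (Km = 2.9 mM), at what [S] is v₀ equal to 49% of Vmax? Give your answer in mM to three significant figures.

2.79 mM

v/Vmax = [S]/(Km+[S]) = 0.49, so [S] = Km·0.49/(1 − 0.49) = 2.9 × 0.9608.
[S] = 2.79 mM.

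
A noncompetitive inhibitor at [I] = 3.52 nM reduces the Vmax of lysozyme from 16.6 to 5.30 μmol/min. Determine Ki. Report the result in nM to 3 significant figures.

Noncompetitive: Vmax,app = Vmax/α with α = 1 + [I]/Ki.
α = Vmax/Vmax,app = 16.6/5.30 = 3.132.
Since α = 1 + [I]/Ki, [I]/Ki = 3.132 − 1 = 2.132 and Ki = 3.52/2.132 = 1.65 nM.

1.65 nM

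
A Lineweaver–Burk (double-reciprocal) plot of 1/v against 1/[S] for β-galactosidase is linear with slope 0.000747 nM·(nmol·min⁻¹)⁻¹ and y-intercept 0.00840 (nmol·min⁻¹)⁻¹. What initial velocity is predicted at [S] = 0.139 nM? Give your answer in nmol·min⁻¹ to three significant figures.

The y-intercept is 1/Vmax, so Vmax = 1/0.00840 = 119 nmol·min⁻¹.
The slope is Km/Vmax, so Km = 0.000747 × 119 = 0.0889 nM.
Then v = 119 × 0.139/(0.0889 + 0.139) = 72.6 nmol·min⁻¹.

72.6 nmol·min⁻¹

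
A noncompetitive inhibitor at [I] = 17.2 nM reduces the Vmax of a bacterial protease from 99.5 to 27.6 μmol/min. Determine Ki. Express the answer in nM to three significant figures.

Noncompetitive: Vmax,app = Vmax/α with α = 1 + [I]/Ki.
α = Vmax/Vmax,app = 99.5/27.6 = 3.605.
Ki = [I]/(α − 1) = 17.2/2.605 = 6.60 nM.

6.60 nM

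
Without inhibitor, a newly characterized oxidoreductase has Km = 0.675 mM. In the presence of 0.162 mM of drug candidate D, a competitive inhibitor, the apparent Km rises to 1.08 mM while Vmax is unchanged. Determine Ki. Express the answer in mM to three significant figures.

Competitive: Km,app = α·Km with α = 1 + [I]/Ki.
α = Km,app/Km = 1.08/0.675 = 1.600.
Since α = 1 + [I]/Ki, [I]/Ki = 1.600 − 1 = 0.6000 and Ki = 0.162/0.6000 = 0.270 mM.

0.270 mM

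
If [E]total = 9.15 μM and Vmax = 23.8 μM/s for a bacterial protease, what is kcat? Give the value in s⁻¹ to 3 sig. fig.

2.60 s⁻¹

kcat = Vmax/[E]total = 23.8 μM/s / 9.15 μM = 2.60 s⁻¹.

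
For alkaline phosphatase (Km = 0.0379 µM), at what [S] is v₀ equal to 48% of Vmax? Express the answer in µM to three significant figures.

0.0350 µM

v/Vmax = [S]/(Km+[S]) = 0.48, so [S] = Km·0.48/(1 − 0.48) = 0.0379 × 0.9231.
[S] = 0.0350 µM.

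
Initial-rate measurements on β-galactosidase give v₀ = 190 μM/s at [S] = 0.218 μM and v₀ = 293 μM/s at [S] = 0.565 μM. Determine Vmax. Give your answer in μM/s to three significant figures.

444 μM/s

In reciprocal form, 1/v = (Km/Vmax)·(1/[S]) + 1/Vmax. The two points give (1/[S], 1/v) = (4.587, 0.005263) and (1.770, 0.003413).
Slope = (0.005263 − 0.003413)/(4.587 − 1.770) = 0.0006567; intercept = 0.005263 − 0.0006567×4.587 = 0.002251.
Vmax = 1/intercept = 444 μM/s; Km = slope × Vmax = 0.0006567 × 444 = 0.292 μM.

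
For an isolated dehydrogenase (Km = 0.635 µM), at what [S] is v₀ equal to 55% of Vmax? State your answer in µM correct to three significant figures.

0.776 µM

v/Vmax = [S]/(Km+[S]) = 0.55, so [S] = Km·0.55/(1 − 0.55) = 0.635 × 1.222.
[S] = 0.776 µM.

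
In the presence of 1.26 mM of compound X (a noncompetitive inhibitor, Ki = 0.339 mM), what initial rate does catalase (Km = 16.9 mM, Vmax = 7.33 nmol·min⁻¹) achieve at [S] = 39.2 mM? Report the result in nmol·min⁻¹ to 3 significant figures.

With α = 1 + [I]/Ki = 1 + 1.26/0.339 = 4.717, the noncompetitive rate law is v = (Vmax/α)·[S] / (Km + [S]).
v = (7.33/4.717)×39.2 / (16.9 + 39.2) = 60.92/56.10 = 1.09 nmol·min⁻¹.

1.09 nmol·min⁻¹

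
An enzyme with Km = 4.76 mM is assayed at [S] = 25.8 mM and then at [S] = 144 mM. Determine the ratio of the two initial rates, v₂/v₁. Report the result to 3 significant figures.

The fractional saturations are [S]/(Km+[S]) = 25.8/30.56 = 0.8442 and 144/148.8 = 0.9680.
v₂/v₁ is just their ratio: 0.9680/0.8442 = 1.15.

1.15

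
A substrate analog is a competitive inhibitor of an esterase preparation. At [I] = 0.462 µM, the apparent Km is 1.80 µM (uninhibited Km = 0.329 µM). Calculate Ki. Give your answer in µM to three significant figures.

Competitive: Km,app = α·Km with α = 1 + [I]/Ki.
α = Km,app/Km = 1.80/0.329 = 5.471.
Ki = [I]/(α − 1) = 0.462/4.471 = 0.103 µM.

0.103 µM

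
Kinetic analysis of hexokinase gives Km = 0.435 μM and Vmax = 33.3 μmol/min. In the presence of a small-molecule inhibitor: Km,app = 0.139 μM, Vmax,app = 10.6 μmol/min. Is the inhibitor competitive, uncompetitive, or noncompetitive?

Both Km and Vmax decrease by the same factor (~3.13-fold) — characteristic of uncompetitive inhibition.

uncompetitive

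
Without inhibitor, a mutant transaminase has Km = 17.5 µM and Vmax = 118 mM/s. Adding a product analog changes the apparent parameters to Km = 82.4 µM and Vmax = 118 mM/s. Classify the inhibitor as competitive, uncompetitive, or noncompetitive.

Km increases (17.5 → 82.4 µM) while Vmax is unchanged — the hallmark of competitive inhibition.

competitive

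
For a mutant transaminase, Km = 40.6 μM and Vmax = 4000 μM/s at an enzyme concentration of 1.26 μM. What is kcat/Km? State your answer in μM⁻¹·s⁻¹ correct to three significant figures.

78.2 μM⁻¹·s⁻¹

kcat = Vmax/[E]total = 4000/1.26 = 3170 s⁻¹.
kcat/Km = 3170/40.6 = 78.2 μM⁻¹·s⁻¹.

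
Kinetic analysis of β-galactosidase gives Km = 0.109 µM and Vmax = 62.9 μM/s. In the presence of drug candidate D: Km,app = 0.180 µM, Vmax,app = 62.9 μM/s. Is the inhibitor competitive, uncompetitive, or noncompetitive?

competitive

Km increases (0.109 → 0.180 µM) while Vmax is unchanged — the hallmark of competitive inhibition.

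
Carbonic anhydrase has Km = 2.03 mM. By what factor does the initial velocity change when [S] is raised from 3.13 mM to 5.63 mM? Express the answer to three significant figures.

Since Vmax cancels, v₂/v₁ = [S]₂(Km+[S]₁) / [S]₁(Km+[S]₂).
= 5.63×(2.03+3.13) / (3.13×(2.03+5.63)) = 29.05/23.98 = 1.21.

1.21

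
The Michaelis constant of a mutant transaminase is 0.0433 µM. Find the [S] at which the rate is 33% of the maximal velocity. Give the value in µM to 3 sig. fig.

0.0213 µM

v/Vmax = [S]/(Km+[S]) = 0.33, so [S] = Km·0.33/(1 − 0.33) = 0.0433 × 0.4925.
[S] = 0.0213 µM.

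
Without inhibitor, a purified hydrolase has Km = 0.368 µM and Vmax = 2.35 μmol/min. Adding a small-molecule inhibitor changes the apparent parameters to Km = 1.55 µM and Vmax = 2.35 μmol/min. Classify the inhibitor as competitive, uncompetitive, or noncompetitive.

competitive

Km increases (0.368 → 1.55 µM) while Vmax is unchanged — the hallmark of competitive inhibition.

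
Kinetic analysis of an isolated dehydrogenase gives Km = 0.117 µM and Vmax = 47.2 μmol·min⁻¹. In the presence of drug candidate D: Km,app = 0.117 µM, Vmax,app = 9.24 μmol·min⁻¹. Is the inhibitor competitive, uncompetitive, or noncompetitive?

noncompetitive

Vmax decreases (47.2 → 9.24 μmol·min⁻¹) while Km is unchanged — pure noncompetitive inhibition.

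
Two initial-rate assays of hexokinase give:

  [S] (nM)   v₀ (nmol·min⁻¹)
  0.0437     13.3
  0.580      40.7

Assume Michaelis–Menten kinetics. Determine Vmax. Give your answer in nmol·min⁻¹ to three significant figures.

From v = Vmax[S]/(Km+[S]), each point gives Vmax = v(Km+[S])/[S].
Equating: 13.3(Km+0.0437)/0.0437 = 40.7(Km+0.580)/0.580.
304.3·Km + 13.3 = 70.17·Km + 40.7, so (304.3 − 70.17)·Km = 40.7 − 13.3.
Km = 27.40/234.2 = 0.117 nM; then Vmax = 13.3(0.117+0.0437)/0.0437 = 48.9 nmol·min⁻¹.

48.9 nmol·min⁻¹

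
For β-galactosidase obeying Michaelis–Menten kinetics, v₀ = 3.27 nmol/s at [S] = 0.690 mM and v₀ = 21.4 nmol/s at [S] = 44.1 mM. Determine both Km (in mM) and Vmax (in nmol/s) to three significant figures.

In reciprocal form, 1/v = (Km/Vmax)·(1/[S]) + 1/Vmax. The two points give (1/[S], 1/v) = (1.449, 0.3058) and (0.02268, 0.04673).
Slope = (0.3058 − 0.04673)/(1.449 − 0.02268) = 0.1816; intercept = 0.3058 − 0.1816×1.449 = 0.04261.
Vmax = 1/intercept = 23.5 nmol/s; Km = slope × Vmax = 0.1816 × 23.5 = 4.26 mM.

Km = 4.26 mM; Vmax = 23.5 nmol/s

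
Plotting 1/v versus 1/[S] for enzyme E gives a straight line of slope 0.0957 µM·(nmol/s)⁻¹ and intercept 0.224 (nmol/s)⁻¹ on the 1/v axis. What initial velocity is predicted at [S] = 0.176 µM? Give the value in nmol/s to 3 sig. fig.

The y-intercept is 1/Vmax, so Vmax = 1/0.224 = 4.46 nmol/s.
The slope is Km/Vmax, so Km = 0.0957 × 4.46 = 0.427 µM.
Then v = 4.46 × 0.176/(0.427 + 0.176) = 1.30 nmol/s.

1.30 nmol/s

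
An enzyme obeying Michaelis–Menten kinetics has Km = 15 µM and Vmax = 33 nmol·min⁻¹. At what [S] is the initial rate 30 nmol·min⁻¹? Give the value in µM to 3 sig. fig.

Rearranging v = Vmax[S]/(Km+[S]) gives [S] = Km·v/(Vmax − v).
[S] = 15 × 30 / (33 − 30) = 450.0/3.000 = 150 µM.

150 µM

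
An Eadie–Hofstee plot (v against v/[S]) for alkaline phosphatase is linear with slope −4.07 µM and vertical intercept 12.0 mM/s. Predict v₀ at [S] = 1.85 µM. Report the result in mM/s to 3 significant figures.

In the Eadie–Hofstee form v = Vmax − Km·(v/[S]), the slope is −Km and the intercept is Vmax, so Km = 4.07 µM and Vmax = 12.0 mM/s.
v = 12.0 × 1.85/(4.07 + 1.85) = 3.75 mM/s.

3.75 mM/s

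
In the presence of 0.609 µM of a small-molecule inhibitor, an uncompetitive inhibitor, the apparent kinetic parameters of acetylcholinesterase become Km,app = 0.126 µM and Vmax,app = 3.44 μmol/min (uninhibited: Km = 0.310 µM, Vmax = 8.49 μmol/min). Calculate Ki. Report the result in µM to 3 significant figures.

Uncompetitive: Vmax,app = Vmax/α (and Km,app = Km/α) with α = 1 + [I]/Ki.
α = Vmax/Vmax,app = 8.49/3.44 = 2.468.
Ki = [I]/(α − 1) = 0.609/1.468 = 0.415 µM.

0.415 µM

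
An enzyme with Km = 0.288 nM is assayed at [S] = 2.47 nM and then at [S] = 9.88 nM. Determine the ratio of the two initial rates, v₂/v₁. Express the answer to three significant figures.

1.08

Since Vmax cancels, v₂/v₁ = [S]₂(Km+[S]₁) / [S]₁(Km+[S]₂).
= 9.88×(0.288+2.47) / (2.47×(0.288+9.88)) = 27.25/25.11 = 1.08.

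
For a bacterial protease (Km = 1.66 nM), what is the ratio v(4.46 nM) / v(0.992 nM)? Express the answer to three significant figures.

Since Vmax cancels, v₂/v₁ = [S]₂(Km+[S]₁) / [S]₁(Km+[S]₂).
= 4.46×(1.66+0.992) / (0.992×(1.66+4.46)) = 11.83/6.071 = 1.95.

1.95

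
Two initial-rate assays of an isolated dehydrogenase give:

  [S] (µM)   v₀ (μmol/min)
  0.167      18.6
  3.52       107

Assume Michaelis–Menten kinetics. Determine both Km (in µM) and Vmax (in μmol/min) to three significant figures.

From v = Vmax[S]/(Km+[S]), each point gives Vmax = v(Km+[S])/[S].
Equating: 18.6(Km+0.167)/0.167 = 107(Km+3.52)/3.52.
111.4·Km + 18.6 = 30.40·Km + 107, so (111.4 − 30.40)·Km = 107 − 18.6.
Km = 88.40/80.98 = 1.09 µM; then Vmax = 18.6(1.09+0.167)/0.167 = 140 μmol/min.

Km = 1.09 µM; Vmax = 140 μmol/min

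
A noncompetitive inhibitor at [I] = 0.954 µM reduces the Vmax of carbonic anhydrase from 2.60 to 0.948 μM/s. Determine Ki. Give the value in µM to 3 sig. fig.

0.547 µM

Noncompetitive: Vmax,app = Vmax/α with α = 1 + [I]/Ki.
α = Vmax/Vmax,app = 2.60/0.948 = 2.743.
Since α = 1 + [I]/Ki, [I]/Ki = 2.743 − 1 = 1.743 and Ki = 0.954/1.743 = 0.547 µM.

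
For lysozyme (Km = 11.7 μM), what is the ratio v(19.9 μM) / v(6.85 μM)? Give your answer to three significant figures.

1.71

The fractional saturations are [S]/(Km+[S]) = 6.85/18.55 = 0.3693 and 19.9/31.60 = 0.6297.
v₂/v₁ is just their ratio: 0.6297/0.3693 = 1.71.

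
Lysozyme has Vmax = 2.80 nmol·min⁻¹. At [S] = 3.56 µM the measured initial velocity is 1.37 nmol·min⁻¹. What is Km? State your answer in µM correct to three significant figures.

v/Vmax = 1.37/2.80 = 0.4893 = [S]/(Km+[S]).
So Km + [S] = [S]/0.4893 = 7.276 µM, giving Km = 7.276 − 3.56 = 3.72 µM.

3.72 µM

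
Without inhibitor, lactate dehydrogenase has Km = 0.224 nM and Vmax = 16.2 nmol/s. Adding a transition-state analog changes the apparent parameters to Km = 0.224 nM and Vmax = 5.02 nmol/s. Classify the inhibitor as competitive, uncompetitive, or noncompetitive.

Vmax decreases (16.2 → 5.02 nmol/s) while Km is unchanged — pure noncompetitive inhibition.

noncompetitive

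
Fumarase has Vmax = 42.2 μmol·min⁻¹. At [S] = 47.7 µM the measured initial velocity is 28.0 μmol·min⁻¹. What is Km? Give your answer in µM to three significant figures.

v/Vmax = 28.0/42.2 = 0.6635 = [S]/(Km+[S]).
So Km + [S] = [S]/0.6635 = 71.89 µM, giving Km = 71.89 − 47.7 = 24.2 µM.

24.2 µM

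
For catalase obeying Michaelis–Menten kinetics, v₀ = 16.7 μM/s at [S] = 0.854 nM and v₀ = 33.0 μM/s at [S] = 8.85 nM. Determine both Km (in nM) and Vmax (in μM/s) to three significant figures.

From v = Vmax[S]/(Km+[S]), each point gives Vmax = v(Km+[S])/[S].
Equating: 16.7(Km+0.854)/0.854 = 33.0(Km+8.85)/8.85.
19.56·Km + 16.7 = 3.729·Km + 33.0, so (19.56 − 3.729)·Km = 33.0 − 16.7.
Km = 16.30/15.83 = 1.03 nM; then Vmax = 16.7(1.03+0.854)/0.854 = 36.8 μM/s.

Km = 1.03 nM; Vmax = 36.8 μM/s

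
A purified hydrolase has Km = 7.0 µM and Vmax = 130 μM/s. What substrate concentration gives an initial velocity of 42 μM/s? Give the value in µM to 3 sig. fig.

The required fractional saturation is v/Vmax = 42/130 = 0.3231.
Then [S]/(Km+[S]) = 0.3231 ⇒ [S] = 7.0 × 0.3231/(1 − 0.3231) = 3.34 µM.

3.34 µM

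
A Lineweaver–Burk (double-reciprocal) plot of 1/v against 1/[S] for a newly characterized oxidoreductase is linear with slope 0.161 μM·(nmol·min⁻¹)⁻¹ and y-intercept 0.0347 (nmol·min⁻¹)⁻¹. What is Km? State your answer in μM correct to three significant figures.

y-intercept = 1/Vmax ⇒ Vmax = 28.8 nmol·min⁻¹; slope = Km/Vmax ⇒ Km = slope × Vmax.
Km = 0.161 × 28.8 = 4.64 μM.

4.64 μM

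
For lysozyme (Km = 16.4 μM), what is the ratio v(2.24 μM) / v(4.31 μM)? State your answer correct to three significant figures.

0.577

The fractional saturations are [S]/(Km+[S]) = 4.31/20.71 = 0.2081 and 2.24/18.64 = 0.1202.
v₂/v₁ is just their ratio: 0.1202/0.2081 = 0.577.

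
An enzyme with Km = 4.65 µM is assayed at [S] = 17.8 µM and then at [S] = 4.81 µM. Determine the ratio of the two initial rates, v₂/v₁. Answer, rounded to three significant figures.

Since Vmax cancels, v₂/v₁ = [S]₂(Km+[S]₁) / [S]₁(Km+[S]₂).
= 4.81×(4.65+17.8) / (17.8×(4.65+4.81)) = 108.0/168.4 = 0.641.

0.641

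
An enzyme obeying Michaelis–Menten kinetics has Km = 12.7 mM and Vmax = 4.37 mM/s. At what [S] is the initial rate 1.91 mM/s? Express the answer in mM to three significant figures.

The required fractional saturation is v/Vmax = 1.91/4.37 = 0.4371.
Then [S]/(Km+[S]) = 0.4371 ⇒ [S] = 12.7 × 0.4371/(1 − 0.4371) = 9.86 mM.

9.86 mM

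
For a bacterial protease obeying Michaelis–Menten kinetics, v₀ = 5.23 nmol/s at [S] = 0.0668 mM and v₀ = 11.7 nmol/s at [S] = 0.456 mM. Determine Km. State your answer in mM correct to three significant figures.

0.123 mM

In reciprocal form, 1/v = (Km/Vmax)·(1/[S]) + 1/Vmax. The two points give (1/[S], 1/v) = (14.97, 0.1912) and (2.193, 0.08547).
Slope = (0.1912 − 0.08547)/(14.97 − 2.193) = 0.008275; intercept = 0.1912 − 0.008275×14.97 = 0.06732.
Vmax = 1/intercept = 14.9 nmol/s; Km = slope × Vmax = 0.008275 × 14.9 = 0.123 mM.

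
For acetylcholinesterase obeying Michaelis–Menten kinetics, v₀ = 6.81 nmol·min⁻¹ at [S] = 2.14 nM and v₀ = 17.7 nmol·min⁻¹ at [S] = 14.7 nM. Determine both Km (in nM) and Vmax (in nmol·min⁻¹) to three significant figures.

In reciprocal form, 1/v = (Km/Vmax)·(1/[S]) + 1/Vmax. The two points give (1/[S], 1/v) = (0.4673, 0.1468) and (0.06803, 0.05650).
Slope = (0.1468 − 0.05650)/(0.4673 − 0.06803) = 0.2263; intercept = 0.1468 − 0.2263×0.4673 = 0.04110.
Vmax = 1/intercept = 24.3 nmol·min⁻¹; Km = slope × Vmax = 0.2263 × 24.3 = 5.51 nM.

Km = 5.51 nM; Vmax = 24.3 nmol·min⁻¹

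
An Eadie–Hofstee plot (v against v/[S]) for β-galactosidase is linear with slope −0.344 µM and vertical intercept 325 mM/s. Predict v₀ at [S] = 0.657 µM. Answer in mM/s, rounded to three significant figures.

In the Eadie–Hofstee form v = Vmax − Km·(v/[S]), the slope is −Km and the intercept is Vmax, so Km = 0.344 µM and Vmax = 325 mM/s.
v = 325 × 0.657/(0.344 + 0.657) = 213 mM/s.

213 mM/s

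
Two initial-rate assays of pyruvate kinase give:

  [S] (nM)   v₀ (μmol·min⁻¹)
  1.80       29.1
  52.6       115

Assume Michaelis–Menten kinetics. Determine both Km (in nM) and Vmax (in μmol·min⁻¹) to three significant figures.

In reciprocal form, 1/v = (Km/Vmax)·(1/[S]) + 1/Vmax. The two points give (1/[S], 1/v) = (0.5556, 0.03436) and (0.01901, 0.008696).
Slope = (0.03436 − 0.008696)/(0.5556 − 0.01901) = 0.04784; intercept = 0.03436 − 0.04784×0.5556 = 0.007786.
Vmax = 1/intercept = 128 μmol·min⁻¹; Km = slope × Vmax = 0.04784 × 128 = 6.14 nM.

Km = 6.14 nM; Vmax = 128 μmol·min⁻¹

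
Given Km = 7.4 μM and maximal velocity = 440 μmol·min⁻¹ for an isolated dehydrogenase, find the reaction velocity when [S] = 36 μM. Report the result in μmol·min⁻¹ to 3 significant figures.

v = Vmax·[S]/(Km + [S]) = 440 × 36 / (7.4 + 36)
  = 15840 / 43.40 = 365 μmol·min⁻¹.

365 μmol·min⁻¹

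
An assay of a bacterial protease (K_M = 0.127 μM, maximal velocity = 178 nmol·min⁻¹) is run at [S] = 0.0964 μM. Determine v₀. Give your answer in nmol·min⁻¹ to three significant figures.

[S]/(Km+[S]) = 0.0964/0.2234 = 0.4315, the fractional saturation.
v = 0.4315 × Vmax = 0.4315 × 178 = 76.8 nmol·min⁻¹.

76.8 nmol·min⁻¹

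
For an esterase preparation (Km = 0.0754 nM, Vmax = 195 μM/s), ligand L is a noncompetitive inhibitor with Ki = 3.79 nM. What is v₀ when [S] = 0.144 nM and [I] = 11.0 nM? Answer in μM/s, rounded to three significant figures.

32.8 μM/s

α = 1 + [I]/Ki = 1 + 11.0/3.79 = 3.902.
For a noncompetitive inhibitor, Vmax is reduced to Vmax/α while Km is unchanged: Km,app = 0.0754 nM, Vmax,app = 50.0 μM/s.
v = Vmax,app·[S]/(Km,app + [S]) = 50.0 × 0.144/(0.0754 + 0.144) = 32.8 μM/s.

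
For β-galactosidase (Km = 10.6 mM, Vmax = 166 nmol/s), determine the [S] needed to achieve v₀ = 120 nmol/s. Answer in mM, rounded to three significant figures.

27.7 mM

Rearranging v = Vmax[S]/(Km+[S]) gives [S] = Km·v/(Vmax − v).
[S] = 10.6 × 120 / (166 − 120) = 1272/46.00 = 27.7 mM.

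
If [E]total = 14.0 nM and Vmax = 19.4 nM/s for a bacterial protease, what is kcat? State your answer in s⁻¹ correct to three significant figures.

kcat = Vmax/[E]total = 19.4 nM/s / 14.0 nM = 1.39 s⁻¹.

1.39 s⁻¹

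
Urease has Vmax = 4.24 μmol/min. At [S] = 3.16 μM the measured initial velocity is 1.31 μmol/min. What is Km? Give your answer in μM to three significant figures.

v/Vmax = 1.31/4.24 = 0.3090 = [S]/(Km+[S]).
So Km + [S] = [S]/0.3090 = 10.23 μM, giving Km = 10.23 − 3.16 = 7.07 μM.

7.07 μM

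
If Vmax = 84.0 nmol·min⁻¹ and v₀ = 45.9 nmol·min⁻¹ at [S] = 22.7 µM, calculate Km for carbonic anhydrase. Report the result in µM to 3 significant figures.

From v = Vmax[S]/(Km+[S]), Km = [S](Vmax − v)/v.
Km = 22.7 × (84.0 − 45.9) / 45.9 = 864.9/45.9 = 18.8 µM.

18.8 µM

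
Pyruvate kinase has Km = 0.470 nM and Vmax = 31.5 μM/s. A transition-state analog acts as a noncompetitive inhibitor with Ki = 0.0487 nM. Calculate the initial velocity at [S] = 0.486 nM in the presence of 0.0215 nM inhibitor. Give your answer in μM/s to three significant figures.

α = 1 + [I]/Ki = 1 + 0.0215/0.0487 = 1.441.
For a noncompetitive inhibitor, Vmax is reduced to Vmax/α while Km is unchanged: Km,app = 0.470 nM, Vmax,app = 21.9 μM/s.
v = Vmax,app·[S]/(Km,app + [S]) = 21.9 × 0.486/(0.470 + 0.486) = 11.1 μM/s.

11.1 μM/s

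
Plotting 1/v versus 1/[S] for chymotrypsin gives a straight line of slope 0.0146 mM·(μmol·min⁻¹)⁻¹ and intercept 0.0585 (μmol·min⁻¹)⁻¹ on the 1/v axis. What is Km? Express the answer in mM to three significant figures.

0.250 mM

y-intercept = 1/Vmax ⇒ Vmax = 17.1 μmol·min⁻¹; slope = Km/Vmax ⇒ Km = slope × Vmax.
Km = 0.0146 × 17.1 = 0.250 mM.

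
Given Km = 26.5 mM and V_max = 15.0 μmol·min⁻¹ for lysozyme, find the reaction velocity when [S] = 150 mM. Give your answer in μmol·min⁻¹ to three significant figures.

[S]/(Km+[S]) = 150/176.5 = 0.8499, the fractional saturation.
v = 0.8499 × Vmax = 0.8499 × 15.0 = 12.7 μmol·min⁻¹.

12.7 μmol·min⁻¹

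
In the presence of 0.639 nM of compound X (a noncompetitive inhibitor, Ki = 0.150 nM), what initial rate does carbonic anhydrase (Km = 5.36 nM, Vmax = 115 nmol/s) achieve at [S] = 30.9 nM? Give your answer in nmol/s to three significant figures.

18.6 nmol/s

With α = 1 + [I]/Ki = 1 + 0.639/0.150 = 5.260, the noncompetitive rate law is v = (Vmax/α)·[S] / (Km + [S]).
v = (115/5.260)×30.9 / (5.36 + 30.9) = 675.6/36.26 = 18.6 nmol/s.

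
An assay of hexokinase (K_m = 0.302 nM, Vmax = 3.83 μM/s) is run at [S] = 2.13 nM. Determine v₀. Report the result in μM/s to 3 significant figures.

[S]/(Km+[S]) = 2.13/2.432 = 0.8758, the fractional saturation.
v = 0.8758 × Vmax = 0.8758 × 3.83 = 3.35 μM/s.

3.35 μM/s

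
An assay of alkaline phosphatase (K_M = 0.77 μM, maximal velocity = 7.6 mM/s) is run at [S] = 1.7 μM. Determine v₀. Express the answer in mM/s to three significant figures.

5.23 mM/s

v = Vmax·[S]/(Km + [S]) = 7.6 × 1.7 / (0.77 + 1.7)
  = 12.92 / 2.470 = 5.23 mM/s.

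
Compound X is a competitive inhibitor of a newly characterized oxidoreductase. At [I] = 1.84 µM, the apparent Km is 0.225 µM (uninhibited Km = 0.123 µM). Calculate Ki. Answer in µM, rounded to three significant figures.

Competitive: Km,app = α·Km with α = 1 + [I]/Ki.
α = Km,app/Km = 0.225/0.123 = 1.829.
Since α = 1 + [I]/Ki, [I]/Ki = 1.829 − 1 = 0.8293 and Ki = 1.84/0.8293 = 2.22 µM.

2.22 µM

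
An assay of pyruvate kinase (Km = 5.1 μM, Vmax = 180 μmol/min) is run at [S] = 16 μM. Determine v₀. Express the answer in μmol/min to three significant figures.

v = Vmax·[S]/(Km + [S]) = 180 × 16 / (5.1 + 16)
  = 2880 / 21.10 = 136 μmol/min.

136 μmol/min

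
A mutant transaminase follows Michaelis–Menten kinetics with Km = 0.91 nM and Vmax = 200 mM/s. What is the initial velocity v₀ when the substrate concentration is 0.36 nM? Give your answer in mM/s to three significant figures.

56.7 mM/s

v = Vmax·[S]/(Km + [S]) = 200 × 0.36 / (0.91 + 0.36)
  = 72.00 / 1.270 = 56.7 mM/s.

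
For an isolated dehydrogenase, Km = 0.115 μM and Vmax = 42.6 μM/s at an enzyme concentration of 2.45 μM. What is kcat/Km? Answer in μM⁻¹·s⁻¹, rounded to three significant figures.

151 μM⁻¹·s⁻¹

kcat = Vmax/[E]total = 42.6/2.45 = 17.4 s⁻¹.
kcat/Km = 17.4/0.115 = 151 μM⁻¹·s⁻¹.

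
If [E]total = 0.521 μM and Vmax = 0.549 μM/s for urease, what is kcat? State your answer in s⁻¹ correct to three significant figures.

1.05 s⁻¹

kcat = Vmax/[E]total = 0.549 μM/s / 0.521 μM = 1.05 s⁻¹.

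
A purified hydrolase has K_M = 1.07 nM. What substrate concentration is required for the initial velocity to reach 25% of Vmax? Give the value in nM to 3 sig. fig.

v/Vmax = [S]/(Km+[S]) = 0.25, so [S] = Km·0.25/(1 − 0.25) = 1.07 × 0.3333.
[S] = 0.357 nM.

0.357 nM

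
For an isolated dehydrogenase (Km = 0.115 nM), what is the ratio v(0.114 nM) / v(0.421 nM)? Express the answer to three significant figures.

0.634

Since Vmax cancels, v₂/v₁ = [S]₂(Km+[S]₁) / [S]₁(Km+[S]₂).
= 0.114×(0.115+0.421) / (0.421×(0.115+0.114)) = 0.06110/0.09641 = 0.634.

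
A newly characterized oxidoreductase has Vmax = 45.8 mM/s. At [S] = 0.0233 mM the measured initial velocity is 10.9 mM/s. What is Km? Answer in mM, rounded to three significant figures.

From v = Vmax[S]/(Km+[S]), Km = [S](Vmax − v)/v.
Km = 0.0233 × (45.8 − 10.9) / 10.9 = 0.8132/10.9 = 0.0746 mM.

0.0746 mM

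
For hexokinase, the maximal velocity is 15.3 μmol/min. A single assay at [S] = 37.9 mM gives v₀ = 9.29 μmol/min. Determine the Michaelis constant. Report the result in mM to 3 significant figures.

From v = Vmax[S]/(Km+[S]), Km = [S](Vmax − v)/v.
Km = 37.9 × (15.3 − 9.29) / 9.29 = 227.8/9.29 = 24.5 mM.

24.5 mM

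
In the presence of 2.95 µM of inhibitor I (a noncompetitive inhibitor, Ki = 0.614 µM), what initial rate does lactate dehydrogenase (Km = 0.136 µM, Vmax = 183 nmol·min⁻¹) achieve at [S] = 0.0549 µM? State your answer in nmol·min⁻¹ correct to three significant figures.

9.07 nmol·min⁻¹

α = 1 + [I]/Ki = 1 + 2.95/0.614 = 5.805.
For a noncompetitive inhibitor, Vmax is reduced to Vmax/α while Km is unchanged: Km,app = 0.136 µM, Vmax,app = 31.5 nmol·min⁻¹.
v = Vmax,app·[S]/(Km,app + [S]) = 31.5 × 0.0549/(0.136 + 0.0549) = 9.07 nmol·min⁻¹.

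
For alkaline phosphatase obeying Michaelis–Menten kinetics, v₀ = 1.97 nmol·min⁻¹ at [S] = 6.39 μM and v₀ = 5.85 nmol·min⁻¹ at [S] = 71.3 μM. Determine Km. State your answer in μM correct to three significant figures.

17.1 μM

From v = Vmax[S]/(Km+[S]), each point gives Vmax = v(Km+[S])/[S].
Equating: 1.97(Km+6.39)/6.39 = 5.85(Km+71.3)/71.3.
0.3083·Km + 1.97 = 0.08205·Km + 5.85, so (0.3083 − 0.08205)·Km = 5.85 − 1.97.
Km = 3.880/0.2262 = 17.1 μM; then Vmax = 1.97(17.1+6.39)/6.39 = 7.26 nmol·min⁻¹.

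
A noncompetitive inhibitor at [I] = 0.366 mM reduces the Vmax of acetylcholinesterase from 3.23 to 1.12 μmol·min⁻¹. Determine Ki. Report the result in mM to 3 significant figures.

Noncompetitive: Vmax,app = Vmax/α with α = 1 + [I]/Ki.
α = Vmax/Vmax,app = 3.23/1.12 = 2.884.
Since α = 1 + [I]/Ki, [I]/Ki = 2.884 − 1 = 1.884 and Ki = 0.366/1.884 = 0.194 mM.

0.194 mM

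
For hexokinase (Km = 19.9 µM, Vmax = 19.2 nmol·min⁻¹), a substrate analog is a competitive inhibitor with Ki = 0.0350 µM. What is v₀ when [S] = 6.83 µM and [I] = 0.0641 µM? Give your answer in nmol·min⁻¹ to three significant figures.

2.08 nmol·min⁻¹

α = 1 + [I]/Ki = 1 + 0.0641/0.0350 = 2.831.
For a competitive inhibitor, Vmax is unchanged and the apparent Km becomes α·Km: Km,app = 56.3 µM, Vmax,app = 19.2 nmol·min⁻¹.
v = Vmax,app·[S]/(Km,app + [S]) = 19.2 × 6.83/(56.3 + 6.83) = 2.08 nmol·min⁻¹.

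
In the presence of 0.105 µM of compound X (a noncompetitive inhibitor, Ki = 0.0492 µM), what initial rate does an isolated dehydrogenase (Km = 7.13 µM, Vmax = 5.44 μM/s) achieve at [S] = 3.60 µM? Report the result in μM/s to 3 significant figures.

α = 1 + [I]/Ki = 1 + 0.105/0.0492 = 3.134.
For a noncompetitive inhibitor, Vmax is reduced to Vmax/α while Km is unchanged: Km,app = 7.13 µM, Vmax,app = 1.74 μM/s.
v = Vmax,app·[S]/(Km,app + [S]) = 1.74 × 3.60/(7.13 + 3.60) = 0.582 μM/s.

0.582 μM/s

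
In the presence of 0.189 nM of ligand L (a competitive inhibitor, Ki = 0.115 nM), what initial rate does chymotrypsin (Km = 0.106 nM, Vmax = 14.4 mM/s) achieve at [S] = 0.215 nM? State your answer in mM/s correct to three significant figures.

6.25 mM/s

α = 1 + [I]/Ki = 1 + 0.189/0.115 = 2.643.
For a competitive inhibitor, Vmax is unchanged and the apparent Km becomes α·Km: Km,app = 0.280 nM, Vmax,app = 14.4 mM/s.
v = Vmax,app·[S]/(Km,app + [S]) = 14.4 × 0.215/(0.280 + 0.215) = 6.25 mM/s.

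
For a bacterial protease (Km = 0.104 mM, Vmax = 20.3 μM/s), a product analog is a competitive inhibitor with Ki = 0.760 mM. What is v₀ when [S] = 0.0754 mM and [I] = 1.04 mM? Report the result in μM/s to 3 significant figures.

4.76 μM/s

α = 1 + [I]/Ki = 1 + 1.04/0.760 = 2.368.
For a competitive inhibitor, Vmax is unchanged and the apparent Km becomes α·Km: Km,app = 0.246 mM, Vmax,app = 20.3 μM/s.
v = Vmax,app·[S]/(Km,app + [S]) = 20.3 × 0.0754/(0.246 + 0.0754) = 4.76 μM/s.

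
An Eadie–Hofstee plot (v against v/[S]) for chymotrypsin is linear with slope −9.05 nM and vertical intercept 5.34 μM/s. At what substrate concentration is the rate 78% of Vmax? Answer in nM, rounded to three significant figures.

32.1 nM

The Eadie–Hofstee slope gives Km = 9.05 nM (slope = −Km).
v/Vmax = [S]/(Km+[S]) = 0.78 ⇒ [S] = Km·0.78/(1−0.78) = 9.05 × 3.545 = 32.1 nM.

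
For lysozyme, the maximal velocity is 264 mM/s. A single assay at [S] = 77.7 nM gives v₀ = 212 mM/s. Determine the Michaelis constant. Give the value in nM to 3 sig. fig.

From v = Vmax[S]/(Km+[S]), Km = [S](Vmax − v)/v.
Km = 77.7 × (264 − 212) / 212 = 4040/212 = 19.1 nM.

19.1 nM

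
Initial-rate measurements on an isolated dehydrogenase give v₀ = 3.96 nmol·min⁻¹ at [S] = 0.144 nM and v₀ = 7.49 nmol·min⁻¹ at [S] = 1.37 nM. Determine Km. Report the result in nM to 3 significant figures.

0.160 nM

From v = Vmax[S]/(Km+[S]), each point gives Vmax = v(Km+[S])/[S].
Equating: 3.96(Km+0.144)/0.144 = 7.49(Km+1.37)/1.37.
27.50·Km + 3.96 = 5.467·Km + 7.49, so (27.50 − 5.467)·Km = 7.49 − 3.96.
Km = 3.530/22.03 = 0.160 nM; then Vmax = 3.96(0.160+0.144)/0.144 = 8.37 nmol·min⁻¹.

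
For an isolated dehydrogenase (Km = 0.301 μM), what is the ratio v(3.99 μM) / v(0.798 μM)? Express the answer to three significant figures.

1.28

The fractional saturations are [S]/(Km+[S]) = 0.798/1.099 = 0.7261 and 3.99/4.291 = 0.9299.
v₂/v₁ is just their ratio: 0.9299/0.7261 = 1.28.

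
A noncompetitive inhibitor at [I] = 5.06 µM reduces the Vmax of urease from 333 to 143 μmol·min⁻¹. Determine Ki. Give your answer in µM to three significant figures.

3.81 µM

Noncompetitive: Vmax,app = Vmax/α with α = 1 + [I]/Ki.
α = Vmax/Vmax,app = 333/143 = 2.329.
Ki = [I]/(α − 1) = 5.06/1.329 = 3.81 µM.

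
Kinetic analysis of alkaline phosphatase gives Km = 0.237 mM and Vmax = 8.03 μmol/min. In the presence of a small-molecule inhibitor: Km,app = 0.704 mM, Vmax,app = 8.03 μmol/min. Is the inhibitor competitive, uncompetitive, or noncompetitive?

competitive

Km increases (0.237 → 0.704 mM) while Vmax is unchanged — the hallmark of competitive inhibition.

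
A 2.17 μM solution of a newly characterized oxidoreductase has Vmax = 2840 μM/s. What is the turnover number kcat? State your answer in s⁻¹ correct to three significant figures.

1310 s⁻¹

kcat = Vmax/[E]total = 2840 μM/s / 2.17 μM = 1310 s⁻¹.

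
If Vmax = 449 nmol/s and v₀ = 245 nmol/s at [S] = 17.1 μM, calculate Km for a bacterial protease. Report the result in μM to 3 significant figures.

14.2 μM

v/Vmax = 245/449 = 0.5457 = [S]/(Km+[S]).
So Km + [S] = [S]/0.5457 = 31.34 μM, giving Km = 31.34 − 17.1 = 14.2 μM.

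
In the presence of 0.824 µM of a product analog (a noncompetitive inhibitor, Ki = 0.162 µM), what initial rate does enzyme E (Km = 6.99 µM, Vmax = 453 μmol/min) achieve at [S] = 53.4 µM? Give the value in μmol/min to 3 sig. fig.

65.8 μmol/min

With α = 1 + [I]/Ki = 1 + 0.824/0.162 = 6.086, the noncompetitive rate law is v = (Vmax/α)·[S] / (Km + [S]).
v = (453/6.086)×53.4 / (6.99 + 53.4) = 3974/60.39 = 65.8 μmol/min.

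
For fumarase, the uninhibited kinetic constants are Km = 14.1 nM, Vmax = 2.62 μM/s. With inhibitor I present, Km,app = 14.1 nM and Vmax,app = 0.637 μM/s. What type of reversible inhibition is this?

noncompetitive

Vmax decreases (2.62 → 0.637 μM/s) while Km is unchanged — pure noncompetitive inhibition.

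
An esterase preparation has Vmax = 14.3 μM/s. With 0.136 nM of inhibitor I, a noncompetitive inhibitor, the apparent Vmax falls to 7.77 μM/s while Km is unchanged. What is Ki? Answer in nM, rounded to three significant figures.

Noncompetitive: Vmax,app = Vmax/α with α = 1 + [I]/Ki.
α = Vmax/Vmax,app = 14.3/7.77 = 1.840.
Since α = 1 + [I]/Ki, [I]/Ki = 1.840 − 1 = 0.8404 and Ki = 0.136/0.8404 = 0.162 nM.

0.162 nM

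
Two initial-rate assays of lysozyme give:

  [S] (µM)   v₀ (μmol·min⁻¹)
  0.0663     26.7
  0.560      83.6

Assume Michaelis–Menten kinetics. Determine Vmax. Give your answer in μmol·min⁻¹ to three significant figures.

117 μmol·min⁻¹

In reciprocal form, 1/v = (Km/Vmax)·(1/[S]) + 1/Vmax. The two points give (1/[S], 1/v) = (15.08, 0.03745) and (1.786, 0.01196).
Slope = (0.03745 − 0.01196)/(15.08 − 1.786) = 0.001917; intercept = 0.03745 − 0.001917×15.08 = 0.008538.
Vmax = 1/intercept = 117 μmol·min⁻¹; Km = slope × Vmax = 0.001917 × 117 = 0.225 µM.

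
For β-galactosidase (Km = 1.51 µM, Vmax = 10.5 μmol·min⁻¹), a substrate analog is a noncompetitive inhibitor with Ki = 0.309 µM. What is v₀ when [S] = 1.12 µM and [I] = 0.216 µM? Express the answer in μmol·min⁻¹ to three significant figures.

2.63 μmol·min⁻¹

α = 1 + [I]/Ki = 1 + 0.216/0.309 = 1.699.
For a noncompetitive inhibitor, Vmax is reduced to Vmax/α while Km is unchanged: Km,app = 1.51 µM, Vmax,app = 6.18 μmol·min⁻¹.
v = Vmax,app·[S]/(Km,app + [S]) = 6.18 × 1.12/(1.51 + 1.12) = 2.63 μmol·min⁻¹.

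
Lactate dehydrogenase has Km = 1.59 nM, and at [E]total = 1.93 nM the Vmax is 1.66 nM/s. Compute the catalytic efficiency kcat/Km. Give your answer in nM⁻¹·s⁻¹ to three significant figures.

0.541 nM⁻¹·s⁻¹

kcat = Vmax/[E]total = 1.66/1.93 = 0.860 s⁻¹.
kcat/Km = 0.860/1.59 = 0.541 nM⁻¹·s⁻¹.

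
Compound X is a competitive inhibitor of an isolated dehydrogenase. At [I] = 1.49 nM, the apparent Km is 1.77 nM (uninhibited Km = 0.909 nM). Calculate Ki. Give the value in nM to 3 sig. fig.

Competitive: Km,app = α·Km with α = 1 + [I]/Ki.
α = Km,app/Km = 1.77/0.909 = 1.947.
Ki = [I]/(α − 1) = 1.49/0.9472 = 1.57 nM.

1.57 nM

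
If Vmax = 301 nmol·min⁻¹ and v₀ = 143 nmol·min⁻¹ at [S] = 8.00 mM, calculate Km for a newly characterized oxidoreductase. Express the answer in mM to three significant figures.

8.84 mM

v/Vmax = 143/301 = 0.4751 = [S]/(Km+[S]).
So Km + [S] = [S]/0.4751 = 16.84 mM, giving Km = 16.84 − 8.00 = 8.84 mM.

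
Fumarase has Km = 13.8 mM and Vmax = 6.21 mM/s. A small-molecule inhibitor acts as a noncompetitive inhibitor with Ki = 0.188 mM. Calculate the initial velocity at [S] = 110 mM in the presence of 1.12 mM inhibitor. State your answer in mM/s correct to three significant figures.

0.793 mM/s

With α = 1 + [I]/Ki = 1 + 1.12/0.188 = 6.957, the noncompetitive rate law is v = (Vmax/α)·[S] / (Km + [S]).
v = (6.21/6.957)×110 / (13.8 + 110) = 98.18/123.8 = 0.793 mM/s.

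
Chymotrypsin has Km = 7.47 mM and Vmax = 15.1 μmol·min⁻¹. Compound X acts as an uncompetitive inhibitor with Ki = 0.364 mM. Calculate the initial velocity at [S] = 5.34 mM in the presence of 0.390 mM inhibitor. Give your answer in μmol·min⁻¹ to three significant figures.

4.35 μmol·min⁻¹

With α = 1 + [I]/Ki = 1 + 0.390/0.364 = 2.071, the uncompetitive rate law is v = (Vmax/α)·[S] / (Km/α + [S]).
v = (15.1/2.071)×5.34 / (7.47/2.071 + 5.34) = 38.93/8.946 = 4.35 μmol·min⁻¹.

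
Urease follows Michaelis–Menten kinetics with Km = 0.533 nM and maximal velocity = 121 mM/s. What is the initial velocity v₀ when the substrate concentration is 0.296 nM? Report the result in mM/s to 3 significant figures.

[S]/(Km+[S]) = 0.296/0.8290 = 0.3571, the fractional saturation.
v = 0.3571 × Vmax = 0.3571 × 121 = 43.2 mM/s.

43.2 mM/s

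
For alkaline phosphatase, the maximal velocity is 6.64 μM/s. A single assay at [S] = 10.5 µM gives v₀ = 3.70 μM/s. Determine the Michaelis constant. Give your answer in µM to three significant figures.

From v = Vmax[S]/(Km+[S]), Km = [S](Vmax − v)/v.
Km = 10.5 × (6.64 − 3.70) / 3.70 = 30.87/3.70 = 8.34 µM.

8.34 µM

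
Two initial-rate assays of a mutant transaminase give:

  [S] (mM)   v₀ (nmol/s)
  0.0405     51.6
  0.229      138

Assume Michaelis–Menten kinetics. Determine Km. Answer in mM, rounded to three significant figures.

In reciprocal form, 1/v = (Km/Vmax)·(1/[S]) + 1/Vmax. The two points give (1/[S], 1/v) = (24.69, 0.01938) and (4.367, 0.007246).
Slope = (0.01938 − 0.007246)/(24.69 − 4.367) = 0.0005970; intercept = 0.01938 − 0.0005970×24.69 = 0.004639.
Vmax = 1/intercept = 216 nmol/s; Km = slope × Vmax = 0.0005970 × 216 = 0.129 mM.

0.129 mM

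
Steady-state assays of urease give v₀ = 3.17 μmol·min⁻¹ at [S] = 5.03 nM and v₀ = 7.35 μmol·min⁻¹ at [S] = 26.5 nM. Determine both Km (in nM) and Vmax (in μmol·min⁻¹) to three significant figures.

In reciprocal form, 1/v = (Km/Vmax)·(1/[S]) + 1/Vmax. The two points give (1/[S], 1/v) = (0.1988, 0.3155) and (0.03774, 0.1361).
Slope = (0.3155 − 0.1361)/(0.1988 − 0.03774) = 1.114; intercept = 0.3155 − 1.114×0.1988 = 0.09402.
Vmax = 1/intercept = 10.6 μmol·min⁻¹; Km = slope × Vmax = 1.114 × 10.6 = 11.8 nM.

Km = 11.8 nM; Vmax = 10.6 μmol·min⁻¹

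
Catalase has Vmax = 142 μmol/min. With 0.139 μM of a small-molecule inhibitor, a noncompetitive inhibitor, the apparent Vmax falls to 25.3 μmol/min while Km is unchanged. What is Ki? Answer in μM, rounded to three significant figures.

0.0301 μM

Noncompetitive: Vmax,app = Vmax/α with α = 1 + [I]/Ki.
α = Vmax/Vmax,app = 142/25.3 = 5.613.
Ki = [I]/(α − 1) = 0.139/4.613 = 0.0301 μM.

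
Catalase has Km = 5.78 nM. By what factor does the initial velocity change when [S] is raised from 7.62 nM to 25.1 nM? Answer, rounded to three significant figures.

1.43

Since Vmax cancels, v₂/v₁ = [S]₂(Km+[S]₁) / [S]₁(Km+[S]₂).
= 25.1×(5.78+7.62) / (7.62×(5.78+25.1)) = 336.3/235.3 = 1.43.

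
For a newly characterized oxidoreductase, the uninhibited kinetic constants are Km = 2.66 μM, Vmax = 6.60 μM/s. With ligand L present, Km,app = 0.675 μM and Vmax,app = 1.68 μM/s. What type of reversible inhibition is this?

uncompetitive

Both Km and Vmax decrease by the same factor (~3.94-fold) — characteristic of uncompetitive inhibition.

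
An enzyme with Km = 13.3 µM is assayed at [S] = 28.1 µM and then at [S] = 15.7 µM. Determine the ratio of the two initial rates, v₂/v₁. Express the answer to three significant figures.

0.798

Since Vmax cancels, v₂/v₁ = [S]₂(Km+[S]₁) / [S]₁(Km+[S]₂).
= 15.7×(13.3+28.1) / (28.1×(13.3+15.7)) = 650.0/814.9 = 0.798.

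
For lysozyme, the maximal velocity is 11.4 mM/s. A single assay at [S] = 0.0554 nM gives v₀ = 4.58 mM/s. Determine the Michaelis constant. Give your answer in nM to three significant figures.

0.0825 nM

v/Vmax = 4.58/11.4 = 0.4018 = [S]/(Km+[S]).
So Km + [S] = [S]/0.4018 = 0.1379 nM, giving Km = 0.1379 − 0.0554 = 0.0825 nM.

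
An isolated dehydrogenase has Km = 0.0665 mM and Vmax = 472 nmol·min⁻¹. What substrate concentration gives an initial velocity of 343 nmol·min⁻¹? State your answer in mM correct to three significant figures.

0.177 mM

The required fractional saturation is v/Vmax = 343/472 = 0.7267.
Then [S]/(Km+[S]) = 0.7267 ⇒ [S] = 0.0665 × 0.7267/(1 − 0.7267) = 0.177 mM.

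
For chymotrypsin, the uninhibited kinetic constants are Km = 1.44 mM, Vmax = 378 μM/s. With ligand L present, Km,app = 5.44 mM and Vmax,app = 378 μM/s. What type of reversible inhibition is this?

Km increases (1.44 → 5.44 mM) while Vmax is unchanged — the hallmark of competitive inhibition.

competitive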